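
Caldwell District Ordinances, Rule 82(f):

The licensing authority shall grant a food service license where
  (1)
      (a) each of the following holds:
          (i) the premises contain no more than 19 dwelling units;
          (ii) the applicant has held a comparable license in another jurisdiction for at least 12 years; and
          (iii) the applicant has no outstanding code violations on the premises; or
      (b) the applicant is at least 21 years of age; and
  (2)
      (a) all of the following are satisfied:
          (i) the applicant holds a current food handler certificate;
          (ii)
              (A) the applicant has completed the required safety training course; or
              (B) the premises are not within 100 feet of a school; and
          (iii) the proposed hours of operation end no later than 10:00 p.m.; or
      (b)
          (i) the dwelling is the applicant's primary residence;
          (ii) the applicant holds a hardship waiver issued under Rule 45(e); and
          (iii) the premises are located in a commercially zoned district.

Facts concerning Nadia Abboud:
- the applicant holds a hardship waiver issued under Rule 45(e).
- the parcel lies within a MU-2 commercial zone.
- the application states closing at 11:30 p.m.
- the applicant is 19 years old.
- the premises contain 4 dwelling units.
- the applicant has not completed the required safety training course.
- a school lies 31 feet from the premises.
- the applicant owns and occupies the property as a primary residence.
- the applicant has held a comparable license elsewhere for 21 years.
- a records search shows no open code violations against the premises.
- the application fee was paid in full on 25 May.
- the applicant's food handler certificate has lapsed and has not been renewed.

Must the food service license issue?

(i) ≤ 19 units — holds.
(ii) prior license ≥ 12 yr — holds.
(iii) no code violations — holds.
(a): T AND T AND T → true.
(b) age ≥ 21 — not met.
(1) = T OR F = true.
(i) food handler cert. — not satisfied.
(A) safety training — fails.
(B) ≥100 ft from school — fails.
(ii) = F OR F = false.
(iii) closes by 10 p.m. — fails.
(a): F AND F AND F → false.
(i) primary residence — holds.
(ii) hardship waiver — holds.
(iii) commercially zoned — satisfied.
(b): T AND T AND T → true.
(2) = F OR T = true.
Overall: T AND T → true.

Yes — granted.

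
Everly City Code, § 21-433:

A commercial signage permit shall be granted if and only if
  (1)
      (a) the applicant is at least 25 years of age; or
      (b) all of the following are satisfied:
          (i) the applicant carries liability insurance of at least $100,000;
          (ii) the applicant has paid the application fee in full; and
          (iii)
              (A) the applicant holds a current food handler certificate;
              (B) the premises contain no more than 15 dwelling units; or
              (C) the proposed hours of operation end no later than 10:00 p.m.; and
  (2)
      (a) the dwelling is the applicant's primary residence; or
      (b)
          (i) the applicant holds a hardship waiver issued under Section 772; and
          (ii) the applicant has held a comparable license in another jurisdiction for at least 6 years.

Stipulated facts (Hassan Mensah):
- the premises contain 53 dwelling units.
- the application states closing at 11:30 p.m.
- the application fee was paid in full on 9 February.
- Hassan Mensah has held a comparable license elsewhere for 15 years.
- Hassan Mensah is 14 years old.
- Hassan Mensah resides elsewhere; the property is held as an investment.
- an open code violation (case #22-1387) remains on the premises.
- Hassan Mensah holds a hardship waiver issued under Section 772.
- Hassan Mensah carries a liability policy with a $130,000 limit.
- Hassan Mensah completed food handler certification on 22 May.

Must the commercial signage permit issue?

Yes — granted.

(a) age ≥ 25 — fails.
(i) insurance ≥ $100,000 — holds.
(ii) fee paid — met.
(A) food handler cert. — satisfied.
(B) ≤ 15 units — not met.
(C) closes by 10 p.m. — not met.
(iii) = T OR F OR F = true.
(b) = T AND T AND T = true.
(1) = F OR T = true.
(a) primary residence — fails.
(i) hardship waiver — holds.
(ii) prior license ≥ 6 yr — holds.
(b) = T AND T = true.
(2) = F OR T = true.
Overall: T AND T → true.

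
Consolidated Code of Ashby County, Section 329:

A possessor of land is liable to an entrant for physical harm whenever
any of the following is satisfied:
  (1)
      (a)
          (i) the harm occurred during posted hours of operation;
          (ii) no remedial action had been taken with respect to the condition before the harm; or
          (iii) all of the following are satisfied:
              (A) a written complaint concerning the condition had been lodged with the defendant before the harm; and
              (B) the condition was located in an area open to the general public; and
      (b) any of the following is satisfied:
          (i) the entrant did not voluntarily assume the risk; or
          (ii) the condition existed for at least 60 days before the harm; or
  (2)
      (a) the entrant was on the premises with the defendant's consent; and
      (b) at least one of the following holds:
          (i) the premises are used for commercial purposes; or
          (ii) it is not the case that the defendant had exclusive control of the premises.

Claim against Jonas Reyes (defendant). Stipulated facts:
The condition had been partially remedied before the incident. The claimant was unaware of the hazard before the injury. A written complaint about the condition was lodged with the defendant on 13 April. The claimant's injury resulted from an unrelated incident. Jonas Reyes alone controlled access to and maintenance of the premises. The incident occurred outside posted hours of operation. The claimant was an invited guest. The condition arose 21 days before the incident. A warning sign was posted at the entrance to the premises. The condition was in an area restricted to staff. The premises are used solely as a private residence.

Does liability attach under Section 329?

No — not liable.

(i) during posted hours — not met.
(ii) no remedial action — not met.
(A) complaint lodged — holds.
(B) public area — not met.
(iii) = T AND F = false.
(a) = F OR F OR F = false.
(i) no assumed risk — met.
(ii) condition ≥60 days old — fails.
(b) = T OR F = true.
So (1) is not satisfied (F AND T).
(a) consent to enter — holds.
(i) commercial use — fails.
(ii) not (exclusive control) — fails.
(b): F OR F → false.
So (2) is not satisfied (T AND F).
Overall: F OR F → false.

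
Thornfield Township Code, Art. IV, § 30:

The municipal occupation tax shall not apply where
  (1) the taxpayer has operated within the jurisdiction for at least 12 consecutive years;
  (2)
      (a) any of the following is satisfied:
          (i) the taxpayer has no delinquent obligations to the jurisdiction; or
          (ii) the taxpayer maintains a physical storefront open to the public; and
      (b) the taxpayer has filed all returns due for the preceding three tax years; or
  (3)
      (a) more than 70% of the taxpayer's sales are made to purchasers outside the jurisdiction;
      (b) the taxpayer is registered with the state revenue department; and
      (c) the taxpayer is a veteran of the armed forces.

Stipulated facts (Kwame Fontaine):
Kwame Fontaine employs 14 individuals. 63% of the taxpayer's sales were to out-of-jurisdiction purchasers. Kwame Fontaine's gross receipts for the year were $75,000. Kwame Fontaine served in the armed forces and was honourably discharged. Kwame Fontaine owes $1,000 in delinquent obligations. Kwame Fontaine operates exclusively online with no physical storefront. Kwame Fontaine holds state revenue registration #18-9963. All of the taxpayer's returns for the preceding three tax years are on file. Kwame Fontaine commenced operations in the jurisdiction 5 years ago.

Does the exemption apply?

No — not exempt.

(1) ≥ 12 yrs in jurisdiction — not met.
(i) no delinquency — not met.
(ii) has storefront — fails.
(a) = F OR F = false.
(b) returns current — met.
(2): F AND T → false.
(a) >70% out-of-jur. sales — not met.
(b) state-registered — holds.
(c) veteran — holds.
So (3) is not satisfied (F AND T AND T).
Overall = F OR F OR F = false.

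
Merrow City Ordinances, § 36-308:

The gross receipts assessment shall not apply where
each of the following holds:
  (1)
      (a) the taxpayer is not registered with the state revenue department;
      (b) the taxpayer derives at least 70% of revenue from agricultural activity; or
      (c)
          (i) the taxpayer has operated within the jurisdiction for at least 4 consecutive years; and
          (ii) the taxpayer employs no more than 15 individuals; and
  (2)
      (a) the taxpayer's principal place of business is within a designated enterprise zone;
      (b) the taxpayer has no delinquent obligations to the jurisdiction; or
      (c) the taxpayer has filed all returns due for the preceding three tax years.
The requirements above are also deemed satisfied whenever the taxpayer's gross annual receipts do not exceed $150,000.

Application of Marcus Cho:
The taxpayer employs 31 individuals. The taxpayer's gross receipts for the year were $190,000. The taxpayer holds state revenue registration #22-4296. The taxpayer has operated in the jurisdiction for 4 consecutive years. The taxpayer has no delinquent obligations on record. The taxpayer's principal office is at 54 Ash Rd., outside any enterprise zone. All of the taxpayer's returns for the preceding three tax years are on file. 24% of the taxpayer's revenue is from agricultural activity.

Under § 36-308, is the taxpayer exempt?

No — not exempt.

(a) not (state-registered) — fails.
(b) ≥70% agricultural — not satisfied.
(i) ≥ 4 yrs in jurisdiction — satisfied.
(ii) ≤ 15 employees — not satisfied.
(c): T AND F → false.
So (1) is not satisfied (F OR F OR F).
(a) in enterprise zone — not satisfied.
(b) no delinquency — holds.
(c) returns current — satisfied.
(2) = F OR T OR T = true.
Overall = F AND T = false.
Exception (receipts ≤ $150,000) — not satisfied.
Result: main false OR exception false → false.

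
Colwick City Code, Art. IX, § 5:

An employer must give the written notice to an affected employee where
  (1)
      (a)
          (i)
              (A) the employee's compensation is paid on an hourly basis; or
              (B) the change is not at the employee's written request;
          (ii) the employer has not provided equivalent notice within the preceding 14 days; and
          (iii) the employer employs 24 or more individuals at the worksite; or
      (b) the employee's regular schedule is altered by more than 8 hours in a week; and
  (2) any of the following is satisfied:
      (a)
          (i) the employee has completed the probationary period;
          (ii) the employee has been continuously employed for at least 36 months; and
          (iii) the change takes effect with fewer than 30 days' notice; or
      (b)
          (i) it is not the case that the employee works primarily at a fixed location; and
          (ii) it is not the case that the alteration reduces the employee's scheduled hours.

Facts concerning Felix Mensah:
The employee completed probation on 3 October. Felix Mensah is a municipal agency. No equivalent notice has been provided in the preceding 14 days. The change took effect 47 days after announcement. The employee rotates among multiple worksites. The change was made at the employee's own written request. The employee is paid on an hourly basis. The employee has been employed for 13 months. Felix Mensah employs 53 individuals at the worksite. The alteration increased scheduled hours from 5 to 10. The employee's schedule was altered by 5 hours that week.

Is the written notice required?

(A) hourly-paid — holds.
(B) not employee-requested — not satisfied.
(i): T OR F → true.
(ii) no recent notice — met.
(iii) ≥ 24 at site — holds.
(a) = T AND T AND T = true.
(b) schedule shift > 8h — fails.
(1): T OR F → true.
(i) past probation — holds.
(ii) tenure ≥ 36 mo. — not satisfied.
(iii) < 30 days' notice — not met.
(a) = T AND F AND F = false.
(i) not (fixed location) — satisfied.
(ii) not (hours reduced) — satisfied.
(b): T AND T → true.
(2): F OR T → true.
Overall = T AND T = true.

Yes — required.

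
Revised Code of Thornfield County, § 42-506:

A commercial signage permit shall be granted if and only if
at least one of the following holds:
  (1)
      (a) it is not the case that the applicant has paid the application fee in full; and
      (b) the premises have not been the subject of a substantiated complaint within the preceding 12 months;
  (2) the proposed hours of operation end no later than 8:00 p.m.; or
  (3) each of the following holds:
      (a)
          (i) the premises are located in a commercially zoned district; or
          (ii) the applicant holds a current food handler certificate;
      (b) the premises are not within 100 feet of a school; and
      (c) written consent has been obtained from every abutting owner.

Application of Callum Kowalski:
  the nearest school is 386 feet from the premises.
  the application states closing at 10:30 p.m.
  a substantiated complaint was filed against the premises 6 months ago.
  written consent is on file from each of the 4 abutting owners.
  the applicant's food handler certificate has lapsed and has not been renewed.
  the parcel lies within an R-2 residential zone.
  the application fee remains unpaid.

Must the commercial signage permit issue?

No — denied.

(a) not (fee paid) — satisfied.
(b) no complaint in 12 mo. — not met.
(1): T AND F → false.
(2) closes by 8 p.m. — not satisfied.
(i) commercially zoned — not satisfied.
(ii) food handler cert. — not satisfied.
(a) = F OR F = false.
(b) ≥100 ft from school — holds.
(c) all abutters consent — holds.
(3): F AND T AND T → false.
Overall = F OR F OR F = false.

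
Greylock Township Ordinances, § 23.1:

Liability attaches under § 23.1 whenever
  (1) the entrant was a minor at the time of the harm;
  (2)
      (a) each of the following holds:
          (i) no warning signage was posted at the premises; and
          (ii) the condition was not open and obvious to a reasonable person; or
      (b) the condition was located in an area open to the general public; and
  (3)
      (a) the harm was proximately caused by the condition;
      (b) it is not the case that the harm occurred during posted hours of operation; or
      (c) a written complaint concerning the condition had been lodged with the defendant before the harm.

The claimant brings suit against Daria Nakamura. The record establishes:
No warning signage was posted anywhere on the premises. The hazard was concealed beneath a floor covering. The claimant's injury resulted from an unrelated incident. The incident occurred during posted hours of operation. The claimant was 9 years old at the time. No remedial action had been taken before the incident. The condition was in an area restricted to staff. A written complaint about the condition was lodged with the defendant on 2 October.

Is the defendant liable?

Yes — liable.

(1) entrant a minor — satisfied.
(i) no signage posted — satisfied.
(ii) not open/obvious — met.
(a) = T AND T = true.
(b) public area — not met.
(2) = T OR F = true.
(a) proximate cause — not satisfied.
(b) not (during posted hours) — not met.
(c) complaint lodged — met.
(3) = F OR F OR T = true.
So Overall is satisfied (T AND T AND T).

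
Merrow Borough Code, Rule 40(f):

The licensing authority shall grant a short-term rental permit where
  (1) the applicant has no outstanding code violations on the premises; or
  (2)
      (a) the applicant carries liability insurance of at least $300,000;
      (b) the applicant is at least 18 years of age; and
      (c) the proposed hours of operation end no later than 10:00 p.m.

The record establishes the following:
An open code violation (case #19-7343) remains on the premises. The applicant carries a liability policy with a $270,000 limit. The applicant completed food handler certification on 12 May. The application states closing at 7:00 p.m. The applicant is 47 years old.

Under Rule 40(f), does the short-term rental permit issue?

(1) no code violations — fails.
(a) insurance ≥ $300,000 — not satisfied.
(b) age ≥ 18 — satisfied.
(c) closes by 10 p.m. — satisfied.
(2): F AND T AND T → false.
Overall = F OR F = false.

No — denied.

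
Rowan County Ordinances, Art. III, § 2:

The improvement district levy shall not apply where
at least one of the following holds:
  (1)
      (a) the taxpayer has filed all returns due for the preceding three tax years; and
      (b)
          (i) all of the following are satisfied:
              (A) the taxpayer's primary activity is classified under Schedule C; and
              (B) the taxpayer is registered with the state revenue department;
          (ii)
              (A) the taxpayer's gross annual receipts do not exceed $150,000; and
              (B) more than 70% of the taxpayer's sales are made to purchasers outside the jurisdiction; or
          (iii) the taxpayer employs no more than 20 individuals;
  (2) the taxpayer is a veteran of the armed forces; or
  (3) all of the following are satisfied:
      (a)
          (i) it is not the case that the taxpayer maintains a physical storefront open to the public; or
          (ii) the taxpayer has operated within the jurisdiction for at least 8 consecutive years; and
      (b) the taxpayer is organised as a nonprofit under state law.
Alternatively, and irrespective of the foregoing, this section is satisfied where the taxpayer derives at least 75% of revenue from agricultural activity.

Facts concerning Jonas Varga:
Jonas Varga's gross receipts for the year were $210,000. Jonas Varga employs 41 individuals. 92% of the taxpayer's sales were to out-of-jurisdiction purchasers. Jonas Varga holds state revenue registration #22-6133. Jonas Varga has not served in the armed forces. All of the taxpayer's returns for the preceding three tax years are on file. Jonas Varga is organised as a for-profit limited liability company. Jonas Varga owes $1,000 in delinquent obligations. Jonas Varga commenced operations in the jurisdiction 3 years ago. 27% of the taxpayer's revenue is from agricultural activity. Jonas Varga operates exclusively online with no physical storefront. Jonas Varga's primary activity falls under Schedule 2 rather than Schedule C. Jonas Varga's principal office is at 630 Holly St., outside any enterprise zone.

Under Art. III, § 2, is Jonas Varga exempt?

No — not exempt.

(a) returns current — met.
(A) Schedule C activity — not met.
(B) state-registered — met.
So (i) is not satisfied (F AND T).
(A) receipts ≤ $150,000 — not met.
(B) >70% out-of-jur. sales — met.
So (ii) is not satisfied (F AND T).
(iii) ≤ 20 employees — not met.
(b): F OR F OR F → false.
(1): T AND F → false.
(2) veteran — not met.
(i) not (has storefront) — satisfied.
(ii) ≥ 8 yrs in jurisdiction — not satisfied.
(a) = T OR F = true.
(b) nonprofit — not satisfied.
(3): T AND F → false.
Overall = F OR F OR F = false.
Exception (≥75% agricultural) — not satisfied.
Result: main false OR exception false → false.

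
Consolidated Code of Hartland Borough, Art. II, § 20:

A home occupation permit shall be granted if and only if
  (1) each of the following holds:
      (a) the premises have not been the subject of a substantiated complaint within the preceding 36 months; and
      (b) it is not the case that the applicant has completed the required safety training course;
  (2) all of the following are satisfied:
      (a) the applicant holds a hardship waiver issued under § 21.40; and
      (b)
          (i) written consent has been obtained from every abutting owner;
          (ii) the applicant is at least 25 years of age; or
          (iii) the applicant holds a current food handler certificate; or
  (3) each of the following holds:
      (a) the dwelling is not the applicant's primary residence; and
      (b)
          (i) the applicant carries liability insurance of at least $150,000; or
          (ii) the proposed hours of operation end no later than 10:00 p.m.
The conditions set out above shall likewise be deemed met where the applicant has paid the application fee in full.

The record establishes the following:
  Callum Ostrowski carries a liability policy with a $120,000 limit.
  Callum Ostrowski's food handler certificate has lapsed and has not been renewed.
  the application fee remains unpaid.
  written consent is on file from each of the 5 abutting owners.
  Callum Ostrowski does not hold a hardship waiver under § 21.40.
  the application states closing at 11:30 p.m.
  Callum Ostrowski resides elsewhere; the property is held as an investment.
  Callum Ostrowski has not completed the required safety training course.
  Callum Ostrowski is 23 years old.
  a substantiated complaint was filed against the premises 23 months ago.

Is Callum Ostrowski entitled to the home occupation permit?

No — denied.

(a) no complaint in 36 mo. — not met.
(b) not (safety training) — met.
So (1) is not satisfied (F AND T).
(a) hardship waiver — not satisfied.
(i) all abutters consent — satisfied.
(ii) age ≥ 25 — not met.
(iii) food handler cert. — not satisfied.
(b) = T OR F OR F = true.
(2) = F AND T = false.
(a) not (primary residence) — holds.
(i) insurance ≥ $150,000 — not satisfied.
(ii) closes by 10 p.m. — fails.
(b) = F OR F = false.
(3): T AND F → false.
Overall: F OR F OR F → false.
Exception (fee paid) — not satisfied.
Result: main false OR exception false → false.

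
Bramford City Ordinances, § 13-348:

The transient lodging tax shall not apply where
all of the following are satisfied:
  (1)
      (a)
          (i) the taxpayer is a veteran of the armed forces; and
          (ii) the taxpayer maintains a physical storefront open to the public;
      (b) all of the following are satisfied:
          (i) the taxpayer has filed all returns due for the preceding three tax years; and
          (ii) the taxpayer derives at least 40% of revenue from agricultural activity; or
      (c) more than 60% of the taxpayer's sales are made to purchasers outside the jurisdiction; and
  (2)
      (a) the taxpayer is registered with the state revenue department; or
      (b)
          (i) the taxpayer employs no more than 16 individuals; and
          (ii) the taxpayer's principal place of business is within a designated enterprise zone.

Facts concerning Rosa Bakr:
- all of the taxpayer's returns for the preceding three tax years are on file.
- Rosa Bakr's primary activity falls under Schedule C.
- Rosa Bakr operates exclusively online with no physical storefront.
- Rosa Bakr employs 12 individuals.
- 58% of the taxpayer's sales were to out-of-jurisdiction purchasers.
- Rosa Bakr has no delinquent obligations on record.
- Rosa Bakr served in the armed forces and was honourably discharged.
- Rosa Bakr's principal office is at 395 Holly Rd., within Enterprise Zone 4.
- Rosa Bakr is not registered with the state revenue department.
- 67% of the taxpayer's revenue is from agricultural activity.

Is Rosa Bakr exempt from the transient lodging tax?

Yes — exempt.

(i) veteran — holds.
(ii) has storefront — not satisfied.
(a): T AND F → false.
(i) returns current — holds.
(ii) ≥40% agricultural — holds.
So (b) is satisfied (T AND T).
(c) >60% out-of-jur. sales — not satisfied.
(1) = F OR T OR F = true.
(a) state-registered — not met.
(i) ≤ 16 employees — holds.
(ii) in enterprise zone — satisfied.
So (b) is satisfied (T AND T).
(2): F OR T → true.
Overall = T AND T = true.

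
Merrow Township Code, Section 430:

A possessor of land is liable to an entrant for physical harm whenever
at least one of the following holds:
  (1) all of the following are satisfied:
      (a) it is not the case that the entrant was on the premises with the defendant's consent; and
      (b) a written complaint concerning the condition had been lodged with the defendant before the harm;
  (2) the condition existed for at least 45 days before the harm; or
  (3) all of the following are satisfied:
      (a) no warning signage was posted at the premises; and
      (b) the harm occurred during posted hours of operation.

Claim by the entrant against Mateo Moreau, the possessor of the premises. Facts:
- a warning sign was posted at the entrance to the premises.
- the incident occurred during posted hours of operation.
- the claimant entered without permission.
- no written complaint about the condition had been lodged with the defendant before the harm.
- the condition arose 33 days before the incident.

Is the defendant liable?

(a) not (consent to enter) — met.
(b) complaint lodged — fails.
(1) = T AND F = false.
(2) condition ≥45 days old — fails.
(a) no signage posted — not met.
(b) during posted hours — met.
So (3) is not satisfied (F AND T).
Overall: F OR F OR F → false.

No — not liable.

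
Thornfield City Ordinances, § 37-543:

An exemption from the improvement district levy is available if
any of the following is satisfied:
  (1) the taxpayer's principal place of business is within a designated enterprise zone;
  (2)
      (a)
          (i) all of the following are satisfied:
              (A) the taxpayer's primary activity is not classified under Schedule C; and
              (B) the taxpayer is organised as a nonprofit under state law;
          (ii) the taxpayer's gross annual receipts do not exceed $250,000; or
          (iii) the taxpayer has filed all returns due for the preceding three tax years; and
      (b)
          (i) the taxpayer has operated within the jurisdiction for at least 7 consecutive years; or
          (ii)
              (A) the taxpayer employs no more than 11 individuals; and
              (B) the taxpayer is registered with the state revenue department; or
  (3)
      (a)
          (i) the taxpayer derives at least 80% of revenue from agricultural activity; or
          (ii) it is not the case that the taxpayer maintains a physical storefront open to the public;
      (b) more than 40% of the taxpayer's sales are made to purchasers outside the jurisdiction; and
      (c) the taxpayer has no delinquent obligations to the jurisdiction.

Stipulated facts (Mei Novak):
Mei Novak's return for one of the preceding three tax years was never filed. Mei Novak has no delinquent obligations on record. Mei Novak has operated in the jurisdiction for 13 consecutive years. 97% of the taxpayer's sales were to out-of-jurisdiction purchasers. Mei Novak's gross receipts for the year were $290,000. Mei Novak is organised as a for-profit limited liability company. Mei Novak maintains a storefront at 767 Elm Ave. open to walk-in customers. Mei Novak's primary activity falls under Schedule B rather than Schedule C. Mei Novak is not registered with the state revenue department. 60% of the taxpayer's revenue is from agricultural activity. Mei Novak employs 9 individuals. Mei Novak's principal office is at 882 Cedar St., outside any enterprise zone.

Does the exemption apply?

(1) in enterprise zone — not satisfied.
(A) not (Schedule C activity) — satisfied.
(B) nonprofit — not met.
(i): T AND F → false.
(ii) receipts ≤ $250,000 — not met.
(iii) returns current — not met.
So (a) is not satisfied (F OR F OR F).
(i) ≥ 7 yrs in jurisdiction — met.
(A) ≤ 11 employees — met.
(B) state-registered — not satisfied.
So (ii) is not satisfied (T AND F).
(b): T OR F → true.
So (2) is not satisfied (F AND T).
(i) ≥80% agricultural — not met.
(ii) not (has storefront) — not met.
(a): F OR F → false.
(b) >40% out-of-jur. sales — satisfied.
(c) no delinquency — holds.
So (3) is not satisfied (F AND T AND T).
Overall: F OR F OR F → false.

No — not exempt.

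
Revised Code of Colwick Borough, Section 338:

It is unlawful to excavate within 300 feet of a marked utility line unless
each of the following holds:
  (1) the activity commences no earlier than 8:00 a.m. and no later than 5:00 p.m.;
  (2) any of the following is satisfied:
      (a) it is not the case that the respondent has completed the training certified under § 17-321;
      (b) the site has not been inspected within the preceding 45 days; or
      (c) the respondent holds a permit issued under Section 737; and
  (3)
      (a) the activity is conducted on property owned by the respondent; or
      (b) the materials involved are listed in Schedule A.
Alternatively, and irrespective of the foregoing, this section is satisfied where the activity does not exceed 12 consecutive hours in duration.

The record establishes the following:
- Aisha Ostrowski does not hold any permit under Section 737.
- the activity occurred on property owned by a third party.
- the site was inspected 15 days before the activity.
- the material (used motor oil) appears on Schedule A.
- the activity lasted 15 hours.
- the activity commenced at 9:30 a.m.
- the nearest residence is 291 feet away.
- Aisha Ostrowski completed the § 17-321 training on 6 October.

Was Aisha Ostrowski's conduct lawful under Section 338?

(1) start within hours — holds.
(a) not (training certified) — fails.
(b) not (site inspected) — fails.
(c) holds permit — not satisfied.
(2) = F OR F OR F = false.
(a) own property — not met.
(b) Schedule A material — satisfied.
(3): F OR T → true.
Overall: T AND F AND T → false.
Exception (≤ 12 hrs duration) — not satisfied.
Result: main false OR exception false → false.

No — unlawful.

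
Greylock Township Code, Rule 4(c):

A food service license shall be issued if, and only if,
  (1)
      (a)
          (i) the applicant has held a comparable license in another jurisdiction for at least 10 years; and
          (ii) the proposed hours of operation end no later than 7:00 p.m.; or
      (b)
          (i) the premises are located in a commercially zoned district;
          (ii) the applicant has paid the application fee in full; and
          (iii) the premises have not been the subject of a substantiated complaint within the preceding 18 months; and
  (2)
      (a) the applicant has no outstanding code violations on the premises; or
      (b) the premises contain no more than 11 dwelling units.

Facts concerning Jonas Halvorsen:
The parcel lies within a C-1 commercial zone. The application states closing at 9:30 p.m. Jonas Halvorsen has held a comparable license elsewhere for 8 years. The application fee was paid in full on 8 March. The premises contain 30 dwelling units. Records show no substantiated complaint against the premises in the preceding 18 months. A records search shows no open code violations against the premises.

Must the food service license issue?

Yes — granted.

(i) prior license ≥ 10 yr — not satisfied.
(ii) closes by 7 p.m. — fails.
So (a) is not satisfied (F AND F).
(i) commercially zoned — holds.
(ii) fee paid — holds.
(iii) no complaint in 18 mo. — met.
(b): T AND T AND T → true.
(1): F OR T → true.
(a) no code violations — holds.
(b) ≤ 11 units — not met.
(2): T OR F → true.
Overall = T AND T = true.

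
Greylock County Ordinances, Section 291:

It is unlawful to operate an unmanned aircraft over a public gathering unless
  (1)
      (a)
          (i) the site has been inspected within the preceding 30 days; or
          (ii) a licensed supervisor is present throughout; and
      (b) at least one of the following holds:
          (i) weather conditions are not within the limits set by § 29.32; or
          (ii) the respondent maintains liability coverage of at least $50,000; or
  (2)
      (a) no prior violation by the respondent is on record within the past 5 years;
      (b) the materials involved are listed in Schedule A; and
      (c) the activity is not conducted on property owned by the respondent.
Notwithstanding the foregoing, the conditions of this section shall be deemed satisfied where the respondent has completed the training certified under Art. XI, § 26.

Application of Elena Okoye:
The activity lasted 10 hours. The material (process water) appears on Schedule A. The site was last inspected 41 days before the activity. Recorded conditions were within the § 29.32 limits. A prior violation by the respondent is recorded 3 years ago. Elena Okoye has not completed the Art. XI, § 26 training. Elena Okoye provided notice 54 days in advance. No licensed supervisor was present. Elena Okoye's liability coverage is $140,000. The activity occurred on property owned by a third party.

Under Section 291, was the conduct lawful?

(i) site inspected — not met.
(ii) supervisor present — not met.
So (a) is not satisfied (F OR F).
(i) not (weather ok) — not met.
(ii) coverage ≥ $50,000 — met.
(b) = F OR T = true.
(1) = F AND T = false.
(a) no prior violation — not satisfied.
(b) Schedule A material — holds.
(c) not (own property) — holds.
(2): F AND T AND T → false.
So Overall is not satisfied (F OR F).
Exception (training certified) — not satisfied.
Result: main false OR exception false → false.

No — unlawful.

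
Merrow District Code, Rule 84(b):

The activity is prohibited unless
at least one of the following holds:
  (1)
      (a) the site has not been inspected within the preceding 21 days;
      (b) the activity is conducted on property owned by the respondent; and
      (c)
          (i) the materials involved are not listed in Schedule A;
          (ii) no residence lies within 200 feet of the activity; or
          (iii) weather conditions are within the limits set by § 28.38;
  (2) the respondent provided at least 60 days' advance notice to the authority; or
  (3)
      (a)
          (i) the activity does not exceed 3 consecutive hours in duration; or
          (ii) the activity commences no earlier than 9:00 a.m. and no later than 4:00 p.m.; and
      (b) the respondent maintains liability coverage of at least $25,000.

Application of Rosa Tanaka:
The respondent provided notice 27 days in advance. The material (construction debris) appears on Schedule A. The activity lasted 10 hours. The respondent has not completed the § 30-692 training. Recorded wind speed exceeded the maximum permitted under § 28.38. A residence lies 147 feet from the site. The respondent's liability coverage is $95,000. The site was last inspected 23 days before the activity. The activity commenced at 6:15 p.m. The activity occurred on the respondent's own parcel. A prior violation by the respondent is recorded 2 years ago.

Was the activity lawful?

(a) not (site inspected) — holds.
(b) own property — satisfied.
(i) not (Schedule A material) — fails.
(ii) no residence in 200 ft — not satisfied.
(iii) weather ok — fails.
(c) = F OR F OR F = false.
So (1) is not satisfied (T AND T AND F).
(2) ≥60 days' notice — not satisfied.
(i) ≤ 3 hrs duration — fails.
(ii) start within hours — not met.
(a): F OR F → false.
(b) coverage ≥ $25,000 — met.
So (3) is not satisfied (F AND T).
Overall = F OR F OR F = false.

No — unlawful.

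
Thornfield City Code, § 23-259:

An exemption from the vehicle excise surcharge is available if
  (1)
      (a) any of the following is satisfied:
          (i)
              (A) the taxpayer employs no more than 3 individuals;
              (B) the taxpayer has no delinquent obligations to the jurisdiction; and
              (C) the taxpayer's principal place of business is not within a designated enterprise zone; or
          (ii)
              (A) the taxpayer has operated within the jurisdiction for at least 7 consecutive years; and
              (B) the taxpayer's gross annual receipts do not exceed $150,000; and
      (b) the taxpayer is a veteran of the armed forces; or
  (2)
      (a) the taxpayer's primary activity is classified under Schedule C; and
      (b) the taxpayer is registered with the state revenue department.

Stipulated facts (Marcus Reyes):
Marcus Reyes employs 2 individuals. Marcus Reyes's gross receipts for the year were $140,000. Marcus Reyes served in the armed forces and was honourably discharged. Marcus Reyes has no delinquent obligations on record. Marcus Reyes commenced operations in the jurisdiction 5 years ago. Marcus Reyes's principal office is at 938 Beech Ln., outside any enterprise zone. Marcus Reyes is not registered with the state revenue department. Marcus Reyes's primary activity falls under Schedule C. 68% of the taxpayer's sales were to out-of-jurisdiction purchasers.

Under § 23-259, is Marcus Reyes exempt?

(A) ≤ 3 employees — met.
(B) no delinquency — satisfied.
(C) not (in enterprise zone) — satisfied.
(i): T AND T AND T → true.
(A) ≥ 7 yrs in jurisdiction — fails.
(B) receipts ≤ $150,000 — holds.
(ii): F AND T → false.
(a) = T OR F = true.
(b) veteran — holds.
(1) = T AND T = true.
(a) Schedule C activity — met.
(b) state-registered — fails.
(2) = T AND F = false.
So Overall is satisfied (T OR F).

Yes — exempt.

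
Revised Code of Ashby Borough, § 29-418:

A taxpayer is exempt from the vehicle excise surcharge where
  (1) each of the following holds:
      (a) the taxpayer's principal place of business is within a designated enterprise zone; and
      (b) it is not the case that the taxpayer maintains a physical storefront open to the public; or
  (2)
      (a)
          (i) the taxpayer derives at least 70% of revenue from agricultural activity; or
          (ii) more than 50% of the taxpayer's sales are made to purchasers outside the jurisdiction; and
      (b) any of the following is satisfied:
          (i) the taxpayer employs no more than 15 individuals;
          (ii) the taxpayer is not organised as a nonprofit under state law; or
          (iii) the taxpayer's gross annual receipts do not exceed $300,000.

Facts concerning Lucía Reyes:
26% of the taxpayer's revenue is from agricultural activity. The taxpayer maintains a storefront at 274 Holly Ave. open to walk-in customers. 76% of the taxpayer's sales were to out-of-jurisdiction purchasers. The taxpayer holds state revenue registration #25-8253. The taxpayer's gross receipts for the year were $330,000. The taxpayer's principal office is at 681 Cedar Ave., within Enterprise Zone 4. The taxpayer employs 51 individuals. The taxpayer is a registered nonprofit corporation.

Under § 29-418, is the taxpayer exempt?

No — not exempt.

(a) in enterprise zone — holds.
(b) not (has storefront) — fails.
(1): T AND F → false.
(i) ≥70% agricultural — not met.
(ii) >50% out-of-jur. sales — met.
(a): F OR T → true.
(i) ≤ 15 employees — not satisfied.
(ii) not (nonprofit) — not satisfied.
(iii) receipts ≤ $300,000 — not satisfied.
(b) = F OR F OR F = false.
(2): T AND F → false.
Overall: F OR F → false.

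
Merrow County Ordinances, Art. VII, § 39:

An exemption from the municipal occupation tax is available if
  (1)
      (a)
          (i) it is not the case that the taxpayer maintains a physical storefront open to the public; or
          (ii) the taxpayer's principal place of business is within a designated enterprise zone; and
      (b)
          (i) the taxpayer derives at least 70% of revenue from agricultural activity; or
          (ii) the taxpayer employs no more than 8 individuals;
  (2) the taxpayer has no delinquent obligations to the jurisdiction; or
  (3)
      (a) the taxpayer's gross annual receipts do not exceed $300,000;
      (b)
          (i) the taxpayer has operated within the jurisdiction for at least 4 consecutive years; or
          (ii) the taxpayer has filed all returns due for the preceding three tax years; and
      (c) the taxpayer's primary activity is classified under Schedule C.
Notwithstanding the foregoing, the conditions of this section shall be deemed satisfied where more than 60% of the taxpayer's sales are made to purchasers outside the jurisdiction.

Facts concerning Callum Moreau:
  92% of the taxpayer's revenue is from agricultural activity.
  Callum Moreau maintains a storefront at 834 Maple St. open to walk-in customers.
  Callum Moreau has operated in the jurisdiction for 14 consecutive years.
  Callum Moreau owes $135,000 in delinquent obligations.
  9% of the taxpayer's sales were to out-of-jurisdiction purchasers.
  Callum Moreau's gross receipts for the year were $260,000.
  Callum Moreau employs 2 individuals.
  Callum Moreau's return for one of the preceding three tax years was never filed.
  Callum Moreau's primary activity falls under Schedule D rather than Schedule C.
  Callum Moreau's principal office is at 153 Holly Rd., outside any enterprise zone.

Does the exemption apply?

No — not exempt.

(i) not (has storefront) — not satisfied.
(ii) in enterprise zone — fails.
(a): F OR F → false.
(i) ≥70% agricultural — satisfied.
(ii) ≤ 8 employees — met.
(b): T OR T → true.
(1): F AND T → false.
(2) no delinquency — not met.
(a) receipts ≤ $300,000 — met.
(i) ≥ 4 yrs in jurisdiction — holds.
(ii) returns current — fails.
(b) = T OR F = true.
(c) Schedule C activity — fails.
(3) = T AND T AND F = false.
Overall: F OR F OR F → false.
Exception (>60% out-of-jur. sales) — not satisfied.
Result: main false OR exception false → false.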